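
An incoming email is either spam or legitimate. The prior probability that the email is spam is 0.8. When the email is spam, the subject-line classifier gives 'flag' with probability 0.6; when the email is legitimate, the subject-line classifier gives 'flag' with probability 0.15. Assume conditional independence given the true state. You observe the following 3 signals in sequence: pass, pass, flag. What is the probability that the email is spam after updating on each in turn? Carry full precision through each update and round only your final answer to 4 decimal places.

Each posterior becomes the prior for the next update.
After 'pass': P(spam) = 0.4·0.8000 / (0.4·0.8000 + 0.85·0.2000) ≈ 0.6531
After 'pass': P(spam) = 0.4·0.6531 / (0.4·0.6531 + 0.85·0.3469) ≈ 0.4697
After 'flag': P(spam) = 0.6·0.4697 / (0.6·0.4697 + 0.15·0.5303) ≈ 0.7799

0.7799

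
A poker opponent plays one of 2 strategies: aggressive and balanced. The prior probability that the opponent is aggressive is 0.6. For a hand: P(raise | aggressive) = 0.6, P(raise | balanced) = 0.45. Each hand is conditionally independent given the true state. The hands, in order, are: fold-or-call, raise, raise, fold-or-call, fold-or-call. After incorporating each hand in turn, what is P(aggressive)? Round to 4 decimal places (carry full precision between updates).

Apply Bayes' rule sequentially, carrying P(aggressive) forward.
After 'fold-or-call': P(aggressive) = 0.4·0.6000 / (0.4·0.6000 + 0.55·0.4000) ≈ 0.5217
After 'raise': P(aggressive) = 0.6·0.5217 / (0.6·0.5217 + 0.45·0.4783) ≈ 0.5926
After 'raise': P(aggressive) = 0.6·0.5926 / (0.6·0.5926 + 0.45·0.4074) ≈ 0.6598
After 'fold-or-call': P(aggressive) = 0.4·0.6598 / (0.4·0.6598 + 0.55·0.3402) ≈ 0.5851
After 'fold-or-call': P(aggressive) = 0.4·0.5851 / (0.4·0.5851 + 0.55·0.4149) ≈ 0.5064

0.5064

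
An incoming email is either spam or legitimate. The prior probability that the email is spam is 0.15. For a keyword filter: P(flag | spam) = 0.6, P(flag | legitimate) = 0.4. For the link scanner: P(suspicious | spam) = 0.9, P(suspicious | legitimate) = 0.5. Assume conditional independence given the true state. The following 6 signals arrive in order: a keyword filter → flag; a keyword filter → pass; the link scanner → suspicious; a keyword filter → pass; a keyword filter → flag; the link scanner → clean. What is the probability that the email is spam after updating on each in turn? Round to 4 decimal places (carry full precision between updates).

0.0597

Apply Bayes' rule sequentially, carrying P(spam) forward.
After a keyword filter='flag': P(spam) = 0.6·0.1500 / (0.6·0.1500 + 0.4·0.8500) ≈ 0.2093
After a keyword filter='pass': P(spam) = 0.4·0.2093 / (0.4·0.2093 + 0.6·0.7907) ≈ 0.1500
After the link scanner='suspicious': P(spam) = 0.9·0.1500 / (0.9·0.1500 + 0.5·0.8500) ≈ 0.2411
After a keyword filter='pass': P(spam) = 0.4·0.2411 / (0.4·0.2411 + 0.6·0.7589) ≈ 0.1748
After a keyword filter='flag': P(spam) = 0.6·0.1748 / (0.6·0.1748 + 0.4·0.8252) ≈ 0.2411
After the link scanner='clean': P(spam) = 0.1·0.2411 / (0.1·0.2411 + 0.5·0.7589) ≈ 0.0597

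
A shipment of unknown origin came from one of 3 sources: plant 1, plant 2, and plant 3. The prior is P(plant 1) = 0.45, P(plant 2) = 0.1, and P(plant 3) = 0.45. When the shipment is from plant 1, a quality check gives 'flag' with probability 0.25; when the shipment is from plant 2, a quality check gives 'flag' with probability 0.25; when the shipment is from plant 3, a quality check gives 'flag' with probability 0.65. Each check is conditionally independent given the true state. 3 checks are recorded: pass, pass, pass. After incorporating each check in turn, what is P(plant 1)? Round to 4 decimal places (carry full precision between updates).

Each posterior becomes the prior for the next update.
After 'pass': normaliser = 0.75·0.4500 + 0.75·0.1000 + 0.35·0.4500; P(plant 1) ≈ 0.5921, P(plant 2) ≈ 0.1316, P(plant 3) ≈ 0.2763
After 'pass': normaliser = 0.75·0.5921 + 0.75·0.1316 + 0.35·0.2763; P(plant 1) ≈ 0.6944, P(plant 2) ≈ 0.1543, P(plant 3) ≈ 0.1512
After 'pass': normaliser = 0.75·0.6944 + 0.75·0.1543 + 0.35·0.1512; P(plant 1) ≈ 0.7554, P(plant 2) ≈ 0.1679, P(plant 3) ≈ 0.0768

0.7554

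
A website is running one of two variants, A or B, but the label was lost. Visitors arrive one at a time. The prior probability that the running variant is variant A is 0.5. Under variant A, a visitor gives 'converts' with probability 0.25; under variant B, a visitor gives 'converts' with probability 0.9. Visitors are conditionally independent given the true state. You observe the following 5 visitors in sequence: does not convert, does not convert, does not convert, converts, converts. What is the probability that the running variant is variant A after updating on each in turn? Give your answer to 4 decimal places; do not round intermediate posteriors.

Apply Bayes' rule sequentially, carrying P(A) forward.
After 'does not convert': P(A) = 0.75·0.5000 / (0.75·0.5000 + 0.1·0.5000) ≈ 0.8824
After 'does not convert': P(A) = 0.75·0.8824 / (0.75·0.8824 + 0.1·0.1176) ≈ 0.9825
After 'does not convert': P(A) = 0.75·0.9825 / (0.75·0.9825 + 0.1·0.0175) ≈ 0.9976
After 'converts': P(A) = 0.25·0.9976 / (0.25·0.9976 + 0.9·0.0024) ≈ 0.9915
After 'converts': P(A) = 0.25·0.9915 / (0.25·0.9915 + 0.9·0.0085) ≈ 0.9702

0.9702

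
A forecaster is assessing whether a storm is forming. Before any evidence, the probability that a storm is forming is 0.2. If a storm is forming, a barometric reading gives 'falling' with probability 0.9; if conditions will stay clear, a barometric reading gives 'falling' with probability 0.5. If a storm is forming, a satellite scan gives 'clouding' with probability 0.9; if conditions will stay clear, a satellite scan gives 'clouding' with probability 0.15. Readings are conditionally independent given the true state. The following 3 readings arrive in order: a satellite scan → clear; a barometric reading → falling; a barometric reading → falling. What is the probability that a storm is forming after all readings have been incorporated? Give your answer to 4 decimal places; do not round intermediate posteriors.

Apply Bayes' rule sequentially, carrying P(storm) forward.
After a satellite scan='clear': P(storm) = 0.1·0.2000 / (0.1·0.2000 + 0.85·0.8000) ≈ 0.0286
After a barometric reading='falling': P(storm) = 0.9·0.0286 / (0.9·0.0286 + 0.5·0.9714) ≈ 0.0503
After a barometric reading='falling': P(storm) = 0.9·0.0503 / (0.9·0.0503 + 0.5·0.9497) ≈ 0.0870

0.0870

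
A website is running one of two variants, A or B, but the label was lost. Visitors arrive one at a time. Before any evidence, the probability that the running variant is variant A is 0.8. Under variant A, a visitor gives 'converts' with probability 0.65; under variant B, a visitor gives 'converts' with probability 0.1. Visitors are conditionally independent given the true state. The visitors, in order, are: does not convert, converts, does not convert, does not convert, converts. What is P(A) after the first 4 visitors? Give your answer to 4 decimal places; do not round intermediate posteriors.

After 'does not convert': P(A) = 0.35·0.8000 / (0.35·0.8000 + 0.9·0.2000) ≈ 0.6087
After 'converts': P(A) = 0.65·0.6087 / (0.65·0.6087 + 0.1·0.3913) ≈ 0.9100
After 'does not convert': P(A) = 0.35·0.9100 / (0.35·0.9100 + 0.9·0.0900) ≈ 0.7972
After 'does not convert': P(A) = 0.35·0.7972 / (0.35·0.7972 + 0.9·0.2028) ≈ 0.6046

0.6046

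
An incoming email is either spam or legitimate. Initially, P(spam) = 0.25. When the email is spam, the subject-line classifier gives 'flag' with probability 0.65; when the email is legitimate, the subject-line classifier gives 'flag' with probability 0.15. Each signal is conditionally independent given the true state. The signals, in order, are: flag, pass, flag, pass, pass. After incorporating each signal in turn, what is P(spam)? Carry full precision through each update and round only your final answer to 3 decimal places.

After 'flag': P(spam) = 0.65·0.2500 / (0.65·0.2500 + 0.15·0.7500) ≈ 0.5909
After 'pass': P(spam) = 0.35·0.5909 / (0.35·0.5909 + 0.85·0.4091) ≈ 0.3730
After 'flag': P(spam) = 0.65·0.3730 / (0.65·0.3730 + 0.15·0.6270) ≈ 0.7205
After 'pass': P(spam) = 0.35·0.7205 / (0.35·0.7205 + 0.85·0.2795) ≈ 0.5149
After 'pass': P(spam) = 0.35·0.5149 / (0.35·0.5149 + 0.85·0.4851) ≈ 0.3041

0.304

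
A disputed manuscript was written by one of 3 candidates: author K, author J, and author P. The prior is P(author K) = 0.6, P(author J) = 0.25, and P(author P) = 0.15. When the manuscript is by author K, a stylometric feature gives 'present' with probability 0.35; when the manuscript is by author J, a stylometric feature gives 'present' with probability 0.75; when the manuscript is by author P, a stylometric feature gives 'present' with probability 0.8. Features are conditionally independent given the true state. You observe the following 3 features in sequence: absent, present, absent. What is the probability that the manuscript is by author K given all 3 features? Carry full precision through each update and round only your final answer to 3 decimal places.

0.843

Each posterior becomes the prior for the next update.
After 'absent': normaliser = 0.65·0.6000 + 0.25·0.2500 + 0.2·0.1500; P(author K) ≈ 0.8083, P(author J) ≈ 0.1295, P(author P) ≈ 0.0622
After 'present': normaliser = 0.35·0.8083 + 0.75·0.1295 + 0.8·0.0622; P(author K) ≈ 0.6582, P(author J) ≈ 0.2260, P(author P) ≈ 0.1157
After 'absent': normaliser = 0.65·0.6582 + 0.25·0.2260 + 0.2·0.1157; P(author K) ≈ 0.8430, P(author J) ≈ 0.1113, P(author P) ≈ 0.0456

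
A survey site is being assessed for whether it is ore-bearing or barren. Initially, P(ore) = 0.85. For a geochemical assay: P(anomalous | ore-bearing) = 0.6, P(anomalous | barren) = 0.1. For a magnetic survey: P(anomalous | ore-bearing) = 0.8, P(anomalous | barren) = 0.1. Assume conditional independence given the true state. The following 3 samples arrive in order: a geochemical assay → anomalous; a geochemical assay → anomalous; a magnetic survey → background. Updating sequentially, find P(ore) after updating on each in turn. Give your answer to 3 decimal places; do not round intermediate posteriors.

0.978

After a geochemical assay='anomalous': P(ore) = 0.6·0.8500 / (0.6·0.8500 + 0.1·0.1500) ≈ 0.9714
After a geochemical assay='anomalous': P(ore) = 0.6·0.9714 / (0.6·0.9714 + 0.1·0.0286) ≈ 0.9951
After a magnetic survey='background': P(ore) = 0.2·0.9951 / (0.2·0.9951 + 0.9·0.0049) ≈ 0.9784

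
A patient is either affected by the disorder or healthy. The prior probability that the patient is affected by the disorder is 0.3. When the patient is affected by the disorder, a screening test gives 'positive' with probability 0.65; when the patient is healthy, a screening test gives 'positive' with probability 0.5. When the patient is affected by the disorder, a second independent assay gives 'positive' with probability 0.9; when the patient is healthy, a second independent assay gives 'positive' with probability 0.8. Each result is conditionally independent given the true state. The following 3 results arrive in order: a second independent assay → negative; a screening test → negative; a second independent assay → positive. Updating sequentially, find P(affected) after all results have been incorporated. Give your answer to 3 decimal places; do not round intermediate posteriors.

0.144

After a second independent assay='negative': P(affected) = 0.1·0.3000 / (0.1·0.3000 + 0.2·0.7000) ≈ 0.1765
After a screening test='negative': P(affected) = 0.35·0.1765 / (0.35·0.1765 + 0.5·0.8235) ≈ 0.1304
After a second independent assay='positive': P(affected) = 0.9·0.1304 / (0.9·0.1304 + 0.8·0.8696) ≈ 0.1444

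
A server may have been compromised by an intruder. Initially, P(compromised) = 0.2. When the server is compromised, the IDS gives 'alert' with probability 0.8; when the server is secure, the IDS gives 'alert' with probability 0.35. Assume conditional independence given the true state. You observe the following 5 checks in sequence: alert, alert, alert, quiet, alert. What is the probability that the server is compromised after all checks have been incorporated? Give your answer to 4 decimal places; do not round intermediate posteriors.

Each posterior becomes the prior for the next update.
After 'alert': P(compromised) = 0.8·0.2000 / (0.8·0.2000 + 0.35·0.8000) ≈ 0.3636
After 'alert': P(compromised) = 0.8·0.3636 / (0.8·0.3636 + 0.35·0.6364) ≈ 0.5664
After 'alert': P(compromised) = 0.8·0.5664 / (0.8·0.5664 + 0.35·0.4336) ≈ 0.7491
After 'quiet': P(compromised) = 0.2·0.7491 / (0.2·0.7491 + 0.65·0.2509) ≈ 0.4788
After 'alert': P(compromised) = 0.8·0.4788 / (0.8·0.4788 + 0.35·0.5212) ≈ 0.6774

0.6774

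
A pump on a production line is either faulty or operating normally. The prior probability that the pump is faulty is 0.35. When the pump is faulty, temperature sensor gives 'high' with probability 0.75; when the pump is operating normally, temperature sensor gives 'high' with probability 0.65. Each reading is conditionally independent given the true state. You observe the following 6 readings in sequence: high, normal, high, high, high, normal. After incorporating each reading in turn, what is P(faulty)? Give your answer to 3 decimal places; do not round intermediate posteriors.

Apply Bayes' rule sequentially, carrying P(faulty) forward.
After 'high': P(faulty) = 0.75·0.3500 / (0.75·0.3500 + 0.65·0.6500) ≈ 0.3832
After 'normal': P(faulty) = 0.25·0.3832 / (0.25·0.3832 + 0.35·0.6168) ≈ 0.3074
After 'high': P(faulty) = 0.75·0.3074 / (0.75·0.3074 + 0.65·0.6926) ≈ 0.3387
After 'high': P(faulty) = 0.75·0.3387 / (0.75·0.3387 + 0.65·0.6613) ≈ 0.3714
After 'high': P(faulty) = 0.75·0.3714 / (0.75·0.3714 + 0.65·0.6286) ≈ 0.4054
After 'normal': P(faulty) = 0.25·0.4054 / (0.25·0.4054 + 0.35·0.5946) ≈ 0.3275

0.327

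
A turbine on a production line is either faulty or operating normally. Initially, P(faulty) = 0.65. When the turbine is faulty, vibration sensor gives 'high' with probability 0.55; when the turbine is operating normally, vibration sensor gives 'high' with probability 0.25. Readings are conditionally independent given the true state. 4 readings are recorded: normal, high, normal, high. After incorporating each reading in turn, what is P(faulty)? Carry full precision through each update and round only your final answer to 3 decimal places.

0.764

After 'normal': P(faulty) = 0.45·0.6500 / (0.45·0.6500 + 0.75·0.3500) ≈ 0.5270
After 'high': P(faulty) = 0.55·0.5270 / (0.55·0.5270 + 0.25·0.4730) ≈ 0.7103
After 'normal': P(faulty) = 0.45·0.7103 / (0.45·0.7103 + 0.75·0.2897) ≈ 0.5953
After 'high': P(faulty) = 0.55·0.5953 / (0.55·0.5953 + 0.25·0.4047) ≈ 0.7639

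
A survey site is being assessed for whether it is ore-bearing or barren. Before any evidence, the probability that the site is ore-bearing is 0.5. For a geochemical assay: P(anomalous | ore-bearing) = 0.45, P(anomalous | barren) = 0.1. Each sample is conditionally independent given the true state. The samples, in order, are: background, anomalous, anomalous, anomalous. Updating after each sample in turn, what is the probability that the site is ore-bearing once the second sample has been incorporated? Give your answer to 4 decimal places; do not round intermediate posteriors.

0.7333

Each posterior becomes the prior for the next update.
After 'background': P(ore) = 0.55·0.5000 / (0.55·0.5000 + 0.9·0.5000) ≈ 0.3793
After 'anomalous': P(ore) = 0.45·0.3793 / (0.45·0.3793 + 0.1·0.6207) ≈ 0.7333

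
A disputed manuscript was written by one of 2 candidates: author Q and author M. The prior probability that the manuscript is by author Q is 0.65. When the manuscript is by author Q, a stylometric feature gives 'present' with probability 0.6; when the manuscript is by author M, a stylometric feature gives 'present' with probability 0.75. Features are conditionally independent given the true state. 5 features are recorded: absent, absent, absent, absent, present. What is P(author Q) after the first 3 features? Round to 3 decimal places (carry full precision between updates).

0.884

After 'absent': P(author Q) = 0.4·0.6500 / (0.4·0.6500 + 0.25·0.3500) ≈ 0.7482
After 'absent': P(author Q) = 0.4·0.7482 / (0.4·0.7482 + 0.25·0.2518) ≈ 0.8262
After 'absent': P(author Q) = 0.4·0.8262 / (0.4·0.8262 + 0.25·0.1738) ≈ 0.8838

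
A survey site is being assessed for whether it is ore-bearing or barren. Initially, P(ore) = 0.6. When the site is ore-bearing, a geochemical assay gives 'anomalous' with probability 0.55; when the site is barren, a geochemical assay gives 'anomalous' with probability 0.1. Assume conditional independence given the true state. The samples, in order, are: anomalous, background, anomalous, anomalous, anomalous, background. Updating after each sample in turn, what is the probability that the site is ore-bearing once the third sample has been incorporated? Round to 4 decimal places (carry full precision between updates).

0.9578

Apply Bayes' rule sequentially, carrying P(ore) forward.
After 'anomalous': P(ore) = 0.55·0.6000 / (0.55·0.6000 + 0.1·0.4000) ≈ 0.8919
After 'background': P(ore) = 0.45·0.8919 / (0.45·0.8919 + 0.9·0.1081) ≈ 0.8049
After 'anomalous': P(ore) = 0.55·0.8049 / (0.55·0.8049 + 0.1·0.1951) ≈ 0.9578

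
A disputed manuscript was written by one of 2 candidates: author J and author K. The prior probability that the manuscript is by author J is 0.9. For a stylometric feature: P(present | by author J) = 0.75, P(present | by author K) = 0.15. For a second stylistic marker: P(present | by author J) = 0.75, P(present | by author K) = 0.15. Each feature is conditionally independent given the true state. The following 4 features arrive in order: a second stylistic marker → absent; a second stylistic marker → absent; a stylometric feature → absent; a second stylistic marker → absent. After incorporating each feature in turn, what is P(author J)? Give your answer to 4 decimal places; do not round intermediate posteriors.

Each posterior becomes the prior for the next update.
After a second stylistic marker='absent': P(author J) = 0.25·0.9000 / (0.25·0.9000 + 0.85·0.1000) ≈ 0.7258
After a second stylistic marker='absent': P(author J) = 0.25·0.7258 / (0.25·0.7258 + 0.85·0.2742) ≈ 0.4377
After a stylometric feature='absent': P(author J) = 0.25·0.4377 / (0.25·0.4377 + 0.85·0.5623) ≈ 0.1863
After a second stylistic marker='absent': P(author J) = 0.25·0.1863 / (0.25·0.1863 + 0.85·0.8137) ≈ 0.0631

0.0631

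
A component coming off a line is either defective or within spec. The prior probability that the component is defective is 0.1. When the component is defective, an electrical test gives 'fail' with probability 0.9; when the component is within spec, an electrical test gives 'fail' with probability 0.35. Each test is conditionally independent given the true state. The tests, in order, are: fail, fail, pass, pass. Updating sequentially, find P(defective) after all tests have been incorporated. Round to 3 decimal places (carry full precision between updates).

After 'fail': P(defective) = 0.9·0.1000 / (0.9·0.1000 + 0.35·0.9000) ≈ 0.2222
After 'fail': P(defective) = 0.9·0.2222 / (0.9·0.2222 + 0.35·0.7778) ≈ 0.4235
After 'pass': P(defective) = 0.1·0.4235 / (0.1·0.4235 + 0.65·0.5765) ≈ 0.1016
After 'pass': P(defective) = 0.1·0.1016 / (0.1·0.1016 + 0.65·0.8984) ≈ 0.0171

0.017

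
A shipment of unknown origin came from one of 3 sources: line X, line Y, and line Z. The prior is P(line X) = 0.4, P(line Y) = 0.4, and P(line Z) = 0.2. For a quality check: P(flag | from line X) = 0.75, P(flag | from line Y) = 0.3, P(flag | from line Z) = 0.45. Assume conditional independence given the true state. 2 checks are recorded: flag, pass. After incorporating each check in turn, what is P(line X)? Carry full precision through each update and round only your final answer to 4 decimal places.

0.3597

After 'flag': normaliser = 0.75·0.4000 + 0.3·0.4000 + 0.45·0.2000; P(line X) ≈ 0.5882, P(line Y) ≈ 0.2353, P(line Z) ≈ 0.1765
After 'pass': normaliser = 0.25·0.5882 + 0.7·0.2353 + 0.55·0.1765; P(line X) ≈ 0.3597, P(line Y) ≈ 0.4029, P(line Z) ≈ 0.2374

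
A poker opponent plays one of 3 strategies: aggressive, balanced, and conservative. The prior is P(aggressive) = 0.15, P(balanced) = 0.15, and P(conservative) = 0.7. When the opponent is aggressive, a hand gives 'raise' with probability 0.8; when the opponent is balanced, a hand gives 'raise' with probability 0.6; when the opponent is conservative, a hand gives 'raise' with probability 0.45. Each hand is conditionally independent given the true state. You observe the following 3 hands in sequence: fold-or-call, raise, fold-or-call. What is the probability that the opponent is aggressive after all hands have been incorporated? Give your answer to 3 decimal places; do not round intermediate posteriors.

Each posterior becomes the prior for the next update.
After 'fold-or-call': normaliser = 0.2·0.1500 + 0.4·0.1500 + 0.55·0.7000; P(aggressive) ≈ 0.0632, P(balanced) ≈ 0.1263, P(conservative) ≈ 0.8105
After 'raise': normaliser = 0.8·0.0632 + 0.6·0.1263 + 0.45·0.8105; P(aggressive) ≈ 0.1029, P(balanced) ≈ 0.1543, P(conservative) ≈ 0.7428
After 'fold-or-call': normaliser = 0.2·0.1029 + 0.4·0.1543 + 0.55·0.7428; P(aggressive) ≈ 0.0419, P(balanced) ≈ 0.1258, P(conservative) ≈ 0.8323

0.042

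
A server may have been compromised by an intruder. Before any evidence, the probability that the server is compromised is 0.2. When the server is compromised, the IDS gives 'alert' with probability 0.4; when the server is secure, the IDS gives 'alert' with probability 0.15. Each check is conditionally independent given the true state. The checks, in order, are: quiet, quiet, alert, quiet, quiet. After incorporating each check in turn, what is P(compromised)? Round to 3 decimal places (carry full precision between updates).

0.142

Apply Bayes' rule sequentially, carrying P(compromised) forward.
After 'quiet': P(compromised) = 0.6·0.2000 / (0.6·0.2000 + 0.85·0.8000) ≈ 0.1500
After 'quiet': P(compromised) = 0.6·0.1500 / (0.6·0.1500 + 0.85·0.8500) ≈ 0.1108
After 'alert': P(compromised) = 0.4·0.1108 / (0.4·0.1108 + 0.15·0.8892) ≈ 0.2494
After 'quiet': P(compromised) = 0.6·0.2494 / (0.6·0.2494 + 0.85·0.7506) ≈ 0.1899
After 'quiet': P(compromised) = 0.6·0.1899 / (0.6·0.1899 + 0.85·0.8101) ≈ 0.1420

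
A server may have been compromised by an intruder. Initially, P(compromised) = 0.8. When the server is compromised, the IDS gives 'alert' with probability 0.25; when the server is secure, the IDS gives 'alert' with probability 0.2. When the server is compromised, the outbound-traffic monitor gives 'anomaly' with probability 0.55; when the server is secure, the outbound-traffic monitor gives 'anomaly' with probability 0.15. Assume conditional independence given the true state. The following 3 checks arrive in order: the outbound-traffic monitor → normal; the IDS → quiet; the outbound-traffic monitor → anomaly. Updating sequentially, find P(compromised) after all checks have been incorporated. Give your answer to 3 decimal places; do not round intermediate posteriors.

0.879

After the outbound-traffic monitor='normal': P(compromised) = 0.45·0.8000 / (0.45·0.8000 + 0.85·0.2000) ≈ 0.6792
After the IDS='quiet': P(compromised) = 0.75·0.6792 / (0.75·0.6792 + 0.8·0.3208) ≈ 0.6650
After the outbound-traffic monitor='anomaly': P(compromised) = 0.55·0.6650 / (0.55·0.6650 + 0.15·0.3350) ≈ 0.8792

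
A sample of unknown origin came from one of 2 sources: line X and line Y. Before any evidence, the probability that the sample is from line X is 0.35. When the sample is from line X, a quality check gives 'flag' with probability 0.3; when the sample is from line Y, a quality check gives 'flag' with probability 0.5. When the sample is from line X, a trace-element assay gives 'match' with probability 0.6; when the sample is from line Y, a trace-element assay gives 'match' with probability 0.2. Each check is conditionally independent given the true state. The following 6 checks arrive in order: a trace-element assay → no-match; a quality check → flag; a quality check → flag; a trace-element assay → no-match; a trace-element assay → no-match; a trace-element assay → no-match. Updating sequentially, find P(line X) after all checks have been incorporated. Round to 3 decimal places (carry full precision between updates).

After a trace-element assay='no-match': P(line X) = 0.4·0.3500 / (0.4·0.3500 + 0.8·0.6500) ≈ 0.2121
After a quality check='flag': P(line X) = 0.3·0.2121 / (0.3·0.2121 + 0.5·0.7879) ≈ 0.1391
After a quality check='flag': P(line X) = 0.3·0.1391 / (0.3·0.1391 + 0.5·0.8609) ≈ 0.0884
After a trace-element assay='no-match': P(line X) = 0.4·0.0884 / (0.4·0.0884 + 0.8·0.9116) ≈ 0.0462
After a trace-element assay='no-match': P(line X) = 0.4·0.0462 / (0.4·0.0462 + 0.8·0.9538) ≈ 0.0237
After a trace-element assay='no-match': P(line X) = 0.4·0.0237 / (0.4·0.0237 + 0.8·0.9763) ≈ 0.0120

0.012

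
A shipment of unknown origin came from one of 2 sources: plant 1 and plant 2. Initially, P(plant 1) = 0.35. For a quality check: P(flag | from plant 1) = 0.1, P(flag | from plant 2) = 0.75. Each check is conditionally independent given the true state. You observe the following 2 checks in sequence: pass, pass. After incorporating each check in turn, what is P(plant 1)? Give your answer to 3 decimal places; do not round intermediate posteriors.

After 'pass': P(plant 1) = 0.9·0.3500 / (0.9·0.3500 + 0.25·0.6500) ≈ 0.6597
After 'pass': P(plant 1) = 0.9·0.6597 / (0.9·0.6597 + 0.25·0.3403) ≈ 0.8747

0.875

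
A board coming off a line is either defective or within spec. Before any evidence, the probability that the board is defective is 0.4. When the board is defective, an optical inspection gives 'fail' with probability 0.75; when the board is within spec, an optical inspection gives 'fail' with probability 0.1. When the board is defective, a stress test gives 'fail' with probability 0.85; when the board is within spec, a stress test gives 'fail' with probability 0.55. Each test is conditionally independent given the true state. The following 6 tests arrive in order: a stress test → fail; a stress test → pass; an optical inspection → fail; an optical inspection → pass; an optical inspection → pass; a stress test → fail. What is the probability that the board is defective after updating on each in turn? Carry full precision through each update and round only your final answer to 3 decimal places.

0.235

After a stress test='fail': P(defective) = 0.85·0.4000 / (0.85·0.4000 + 0.55·0.6000) ≈ 0.5075
After a stress test='pass': P(defective) = 0.15·0.5075 / (0.15·0.5075 + 0.45·0.4925) ≈ 0.2556
After an optical inspection='fail': P(defective) = 0.75·0.2556 / (0.75·0.2556 + 0.1·0.7444) ≈ 0.7203
After an optical inspection='pass': P(defective) = 0.25·0.7203 / (0.25·0.7203 + 0.9·0.2797) ≈ 0.4171
After an optical inspection='pass': P(defective) = 0.25·0.4171 / (0.25·0.4171 + 0.9·0.5829) ≈ 0.1658
After a stress test='fail': P(defective) = 0.85·0.1658 / (0.85·0.1658 + 0.55·0.8342) ≈ 0.2350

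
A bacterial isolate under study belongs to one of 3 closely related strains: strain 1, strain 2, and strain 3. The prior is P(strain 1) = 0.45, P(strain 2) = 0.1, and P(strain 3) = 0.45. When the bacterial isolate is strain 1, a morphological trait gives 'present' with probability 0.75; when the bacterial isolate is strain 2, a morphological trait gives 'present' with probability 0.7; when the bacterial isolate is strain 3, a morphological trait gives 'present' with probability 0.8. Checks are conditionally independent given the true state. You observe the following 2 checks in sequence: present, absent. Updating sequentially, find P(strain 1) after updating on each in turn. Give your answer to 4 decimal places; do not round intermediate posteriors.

0.4757

Each posterior becomes the prior for the next update.
After 'present': normaliser = 0.75·0.4500 + 0.7·0.1000 + 0.8·0.4500; P(strain 1) ≈ 0.4397, P(strain 2) ≈ 0.0912, P(strain 3) ≈ 0.4691
After 'absent': normaliser = 0.25·0.4397 + 0.3·0.0912 + 0.2·0.4691; P(strain 1) ≈ 0.4757, P(strain 2) ≈ 0.1184, P(strain 3) ≈ 0.4059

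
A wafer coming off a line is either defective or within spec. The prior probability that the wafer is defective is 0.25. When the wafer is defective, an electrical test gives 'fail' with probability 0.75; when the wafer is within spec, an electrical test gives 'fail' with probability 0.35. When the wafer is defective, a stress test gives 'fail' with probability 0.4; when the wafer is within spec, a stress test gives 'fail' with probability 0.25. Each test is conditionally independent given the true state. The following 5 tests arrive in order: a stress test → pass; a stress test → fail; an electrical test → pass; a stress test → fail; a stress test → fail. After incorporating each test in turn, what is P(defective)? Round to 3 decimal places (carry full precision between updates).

0.296

Apply Bayes' rule sequentially, carrying P(defective) forward.
After a stress test='pass': P(defective) = 0.6·0.2500 / (0.6·0.2500 + 0.75·0.7500) ≈ 0.2105
After a stress test='fail': P(defective) = 0.4·0.2105 / (0.4·0.2105 + 0.25·0.7895) ≈ 0.2991
After an electrical test='pass': P(defective) = 0.25·0.2991 / (0.25·0.2991 + 0.65·0.7009) ≈ 0.1410
After a stress test='fail': P(defective) = 0.4·0.1410 / (0.4·0.1410 + 0.25·0.8590) ≈ 0.2080
After a stress test='fail': P(defective) = 0.4·0.2080 / (0.4·0.2080 + 0.25·0.7920) ≈ 0.2958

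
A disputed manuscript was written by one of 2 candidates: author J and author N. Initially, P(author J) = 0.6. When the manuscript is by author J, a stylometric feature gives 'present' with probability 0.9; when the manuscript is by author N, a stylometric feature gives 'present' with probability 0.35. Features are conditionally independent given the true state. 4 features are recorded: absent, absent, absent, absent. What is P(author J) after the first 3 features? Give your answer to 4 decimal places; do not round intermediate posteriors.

After 'absent': P(author J) = 0.1·0.6000 / (0.1·0.6000 + 0.65·0.4000) ≈ 0.1875
After 'absent': P(author J) = 0.1·0.1875 / (0.1·0.1875 + 0.65·0.8125) ≈ 0.0343
After 'absent': P(author J) = 0.1·0.0343 / (0.1·0.0343 + 0.65·0.9657) ≈ 0.0054

0.0054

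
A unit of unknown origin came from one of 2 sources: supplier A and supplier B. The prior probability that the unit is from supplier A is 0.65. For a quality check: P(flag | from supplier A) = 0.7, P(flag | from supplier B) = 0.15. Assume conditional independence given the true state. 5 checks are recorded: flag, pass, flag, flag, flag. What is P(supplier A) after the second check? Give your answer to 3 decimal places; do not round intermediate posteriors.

0.754

Each posterior becomes the prior for the next update.
After 'flag': P(supplier A) = 0.7·0.6500 / (0.7·0.6500 + 0.15·0.3500) ≈ 0.8966
After 'pass': P(supplier A) = 0.3·0.8966 / (0.3·0.8966 + 0.85·0.1034) ≈ 0.7536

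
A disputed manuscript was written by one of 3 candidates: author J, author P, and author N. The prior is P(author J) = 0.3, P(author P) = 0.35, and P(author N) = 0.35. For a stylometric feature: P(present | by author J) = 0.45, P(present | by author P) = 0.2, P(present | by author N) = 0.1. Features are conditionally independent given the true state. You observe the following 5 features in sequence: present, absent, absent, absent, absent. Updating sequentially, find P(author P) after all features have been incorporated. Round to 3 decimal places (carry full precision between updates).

0.448

Each posterior becomes the prior for the next update.
After 'present': normaliser = 0.45·0.3000 + 0.2·0.3500 + 0.1·0.3500; P(author J) ≈ 0.5625, P(author P) ≈ 0.2917, P(author N) ≈ 0.1458
After 'absent': normaliser = 0.55·0.5625 + 0.8·0.2917 + 0.9·0.1458; P(author J) ≈ 0.4590, P(author P) ≈ 0.3462, P(author N) ≈ 0.1947
After 'absent': normaliser = 0.55·0.4590 + 0.8·0.3462 + 0.9·0.1947; P(author J) ≈ 0.3583, P(author P) ≈ 0.3930, P(author N) ≈ 0.2487
After 'absent': normaliser = 0.55·0.3583 + 0.8·0.3930 + 0.9·0.2487; P(author J) ≈ 0.2680, P(author P) ≈ 0.4276, P(author N) ≈ 0.3044
After 'absent': normaliser = 0.55·0.2680 + 0.8·0.4276 + 0.9·0.3044; P(author J) ≈ 0.1931, P(author P) ≈ 0.4481, P(author N) ≈ 0.3589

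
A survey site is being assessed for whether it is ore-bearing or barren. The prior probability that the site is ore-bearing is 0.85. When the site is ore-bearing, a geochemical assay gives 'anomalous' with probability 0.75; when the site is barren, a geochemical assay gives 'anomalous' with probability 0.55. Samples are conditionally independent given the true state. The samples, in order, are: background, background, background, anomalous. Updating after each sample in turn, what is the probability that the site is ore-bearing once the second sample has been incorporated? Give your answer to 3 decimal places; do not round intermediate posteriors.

After 'background': P(ore) = 0.25·0.8500 / (0.25·0.8500 + 0.45·0.1500) ≈ 0.7589
After 'background': P(ore) = 0.25·0.7589 / (0.25·0.7589 + 0.45·0.2411) ≈ 0.6362

0.636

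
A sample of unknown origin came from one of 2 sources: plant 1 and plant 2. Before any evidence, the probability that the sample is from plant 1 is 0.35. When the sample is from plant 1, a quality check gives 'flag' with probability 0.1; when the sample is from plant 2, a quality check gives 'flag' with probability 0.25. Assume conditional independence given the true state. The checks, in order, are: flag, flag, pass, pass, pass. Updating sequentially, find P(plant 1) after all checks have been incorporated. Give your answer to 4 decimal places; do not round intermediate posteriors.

0.1296

After 'flag': P(plant 1) = 0.1·0.3500 / (0.1·0.3500 + 0.25·0.6500) ≈ 0.1772
After 'flag': P(plant 1) = 0.1·0.1772 / (0.1·0.1772 + 0.25·0.8228) ≈ 0.0793
After 'pass': P(plant 1) = 0.9·0.0793 / (0.9·0.0793 + 0.75·0.9207) ≈ 0.0937
After 'pass': P(plant 1) = 0.9·0.0937 / (0.9·0.0937 + 0.75·0.9063) ≈ 0.1104
After 'pass': P(plant 1) = 0.9·0.1104 / (0.9·0.1104 + 0.75·0.8896) ≈ 0.1296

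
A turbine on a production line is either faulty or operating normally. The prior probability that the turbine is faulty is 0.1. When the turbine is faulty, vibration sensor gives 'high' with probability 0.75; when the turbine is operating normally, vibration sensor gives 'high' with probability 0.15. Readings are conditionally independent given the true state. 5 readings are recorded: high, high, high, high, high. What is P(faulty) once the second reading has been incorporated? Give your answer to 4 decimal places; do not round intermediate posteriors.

0.7353

After 'high': P(faulty) = 0.75·0.1000 / (0.75·0.1000 + 0.15·0.9000) ≈ 0.3571
After 'high': P(faulty) = 0.75·0.3571 / (0.75·0.3571 + 0.15·0.6429) ≈ 0.7353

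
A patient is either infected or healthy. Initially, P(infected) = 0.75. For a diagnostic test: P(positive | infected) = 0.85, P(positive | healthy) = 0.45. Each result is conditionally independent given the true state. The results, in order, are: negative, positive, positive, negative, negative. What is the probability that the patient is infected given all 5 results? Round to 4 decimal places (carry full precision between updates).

Apply Bayes' rule sequentially, carrying P(infected) forward.
After 'negative': P(infected) = 0.15·0.7500 / (0.15·0.7500 + 0.55·0.2500) ≈ 0.4500
After 'positive': P(infected) = 0.85·0.4500 / (0.85·0.4500 + 0.45·0.5500) ≈ 0.6071
After 'positive': P(infected) = 0.85·0.6071 / (0.85·0.6071 + 0.45·0.3929) ≈ 0.7448
After 'negative': P(infected) = 0.15·0.7448 / (0.15·0.7448 + 0.55·0.2552) ≈ 0.4433
After 'negative': P(infected) = 0.15·0.4433 / (0.15·0.4433 + 0.55·0.5567) ≈ 0.1784

0.1784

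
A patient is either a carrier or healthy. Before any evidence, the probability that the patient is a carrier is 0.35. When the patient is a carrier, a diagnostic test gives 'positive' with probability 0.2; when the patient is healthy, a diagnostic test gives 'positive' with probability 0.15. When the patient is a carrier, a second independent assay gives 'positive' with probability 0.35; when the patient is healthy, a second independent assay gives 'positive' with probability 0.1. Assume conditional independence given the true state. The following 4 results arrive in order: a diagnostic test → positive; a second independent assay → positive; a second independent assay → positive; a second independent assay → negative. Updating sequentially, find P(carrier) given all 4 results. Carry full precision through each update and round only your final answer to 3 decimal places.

0.864

After a diagnostic test='positive': P(carrier) = 0.2·0.3500 / (0.2·0.3500 + 0.15·0.6500) ≈ 0.4179
After a second independent assay='positive': P(carrier) = 0.35·0.4179 / (0.35·0.4179 + 0.1·0.5821) ≈ 0.7153
After a second independent assay='positive': P(carrier) = 0.35·0.7153 / (0.35·0.7153 + 0.1·0.2847) ≈ 0.8979
After a second independent assay='negative': P(carrier) = 0.65·0.8979 / (0.65·0.8979 + 0.9·0.1021) ≈ 0.8640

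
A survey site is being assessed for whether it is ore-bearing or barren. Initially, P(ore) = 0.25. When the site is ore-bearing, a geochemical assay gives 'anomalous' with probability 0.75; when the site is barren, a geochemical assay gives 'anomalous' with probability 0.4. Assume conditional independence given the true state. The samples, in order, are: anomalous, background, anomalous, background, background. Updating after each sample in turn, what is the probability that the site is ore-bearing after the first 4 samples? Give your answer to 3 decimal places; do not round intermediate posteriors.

After 'anomalous': P(ore) = 0.75·0.2500 / (0.75·0.2500 + 0.4·0.7500) ≈ 0.3846
After 'background': P(ore) = 0.25·0.3846 / (0.25·0.3846 + 0.6·0.6154) ≈ 0.2066
After 'anomalous': P(ore) = 0.75·0.2066 / (0.75·0.2066 + 0.4·0.7934) ≈ 0.3281
After 'background': P(ore) = 0.25·0.3281 / (0.25·0.3281 + 0.6·0.6719) ≈ 0.1691

0.169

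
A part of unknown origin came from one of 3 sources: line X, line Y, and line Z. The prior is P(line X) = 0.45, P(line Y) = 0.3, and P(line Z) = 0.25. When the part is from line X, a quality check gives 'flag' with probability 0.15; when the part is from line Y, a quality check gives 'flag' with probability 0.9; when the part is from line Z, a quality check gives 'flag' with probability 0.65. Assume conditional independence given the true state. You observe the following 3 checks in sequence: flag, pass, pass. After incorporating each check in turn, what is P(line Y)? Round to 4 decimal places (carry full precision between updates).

After 'flag': normaliser = 0.15·0.4500 + 0.9·0.3000 + 0.65·0.2500; P(line X) ≈ 0.1350, P(line Y) ≈ 0.5400, P(line Z) ≈ 0.3250
After 'pass': normaliser = 0.85·0.1350 + 0.1·0.5400 + 0.35·0.3250; P(line X) ≈ 0.4062, P(line Y) ≈ 0.1912, P(line Z) ≈ 0.4027
After 'pass': normaliser = 0.85·0.4062 + 0.1·0.1912 + 0.35·0.4027; P(line X) ≈ 0.6833, P(line Y) ≈ 0.0378, P(line Z) ≈ 0.2789

0.0378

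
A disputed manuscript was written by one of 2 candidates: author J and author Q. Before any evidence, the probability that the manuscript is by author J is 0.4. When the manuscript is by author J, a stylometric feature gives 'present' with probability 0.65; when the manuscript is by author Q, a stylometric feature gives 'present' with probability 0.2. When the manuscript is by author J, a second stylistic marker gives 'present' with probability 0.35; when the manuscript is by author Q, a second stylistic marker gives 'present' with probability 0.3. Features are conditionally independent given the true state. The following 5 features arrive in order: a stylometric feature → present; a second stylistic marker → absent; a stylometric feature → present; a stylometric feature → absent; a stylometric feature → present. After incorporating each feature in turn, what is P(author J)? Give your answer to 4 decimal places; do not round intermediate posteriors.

0.9029

Apply Bayes' rule sequentially, carrying P(author J) forward.
After a stylometric feature='present': P(author J) = 0.65·0.4000 / (0.65·0.4000 + 0.2·0.6000) ≈ 0.6842
After a second stylistic marker='absent': P(author J) = 0.65·0.6842 / (0.65·0.6842 + 0.7·0.3158) ≈ 0.6680
After a stylometric feature='present': P(author J) = 0.65·0.6680 / (0.65·0.6680 + 0.2·0.3320) ≈ 0.8674
After a stylometric feature='absent': P(author J) = 0.35·0.8674 / (0.35·0.8674 + 0.8·0.1326) ≈ 0.7410
After a stylometric feature='present': P(author J) = 0.65·0.7410 / (0.65·0.7410 + 0.2·0.2590) ≈ 0.9029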